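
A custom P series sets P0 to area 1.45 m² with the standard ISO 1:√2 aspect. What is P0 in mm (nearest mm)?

1013 × 1432 mm

Let the short side be w mm. Then w · w√2 = 1.45 m² = 1,450,000 mm².
w² = 1,450,000/√2, so w ≈ 1012.6 mm; long side = w√2 ≈ 1432.0 mm.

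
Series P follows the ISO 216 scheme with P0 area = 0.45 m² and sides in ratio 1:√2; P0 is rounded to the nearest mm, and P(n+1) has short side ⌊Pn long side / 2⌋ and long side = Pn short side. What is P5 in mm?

Let P0's short side be w mm. w · w√2 = 0.45 m² = 450,000 mm², so w ≈ 564.1 mm and w√2 ≈ 797.7 mm → P0 = 564 × 798 mm.
P1: ⌊798/2⌋ × 564 = 399 × 564 mm
P2: ⌊564/2⌋ × 399 = 282 × 399 mm
P3: ⌊399/2⌋ × 282 = 199 × 282 mm
P4: ⌊282/2⌋ × 199 = 141 × 199 mm
P5: ⌊199/2⌋ × 141 = 99 × 141 mm

99 × 141 mm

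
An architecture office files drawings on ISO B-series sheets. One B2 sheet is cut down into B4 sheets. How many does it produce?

4

B2 = 500 × 707 mm; B4 = 250 × 353 mm.
Each halving step doubles the count; 2 steps from B2 to B4.
2^2 = 4.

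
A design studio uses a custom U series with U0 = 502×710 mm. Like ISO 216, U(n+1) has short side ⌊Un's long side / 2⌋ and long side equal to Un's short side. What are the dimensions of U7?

44 × 62 mm

U1 = 355 × 502 mm (from U0 by 1 halving).
U2: ⌊502/2⌋ × 355 = 251 × 355 mm
U3: ⌊355/2⌋ × 251 = 177 × 251 mm
U4: ⌊251/2⌋ × 177 = 125 × 177 mm
U5: ⌊177/2⌋ × 125 = 88 × 125 mm
U6: ⌊125/2⌋ × 88 = 62 × 88 mm
U7: ⌊88/2⌋ × 62 = 44 × 62 mm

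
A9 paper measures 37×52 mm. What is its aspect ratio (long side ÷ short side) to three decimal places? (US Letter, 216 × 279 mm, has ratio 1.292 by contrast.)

52 / 37 = 1.405
ISO 216 targets √2 ≈ 1.414; the -0.009 deviation is from mm rounding.

1.405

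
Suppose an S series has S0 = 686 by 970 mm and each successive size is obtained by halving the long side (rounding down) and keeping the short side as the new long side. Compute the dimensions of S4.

S1: ⌊970/2⌋ × 686 = 485 × 686 mm
S2: ⌊686/2⌋ × 485 = 343 × 485 mm
S3: ⌊485/2⌋ × 343 = 242 × 343 mm
S4: ⌊343/2⌋ × 242 = 171 × 242 mm

171 × 242 mm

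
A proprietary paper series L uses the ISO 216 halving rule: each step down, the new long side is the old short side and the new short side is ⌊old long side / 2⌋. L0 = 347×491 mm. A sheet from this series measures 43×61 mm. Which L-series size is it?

L0: 347 × 491 mm
L1: 245 × 347 mm
L2: 173 × 245 mm
L3: 122 × 173 mm
L4: 86 × 122 mm
L5: 61 × 86 mm
L6: 43 × 61 mm
L7: 30 × 43 mm
→ matches L6.

L6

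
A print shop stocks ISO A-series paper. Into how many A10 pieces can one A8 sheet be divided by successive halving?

4

Each ISO step halves the sheet: 1 × A8 → 2 × A9 → 4 × A10
From A8 to A10 is 2 halving steps: 2^2 = 4.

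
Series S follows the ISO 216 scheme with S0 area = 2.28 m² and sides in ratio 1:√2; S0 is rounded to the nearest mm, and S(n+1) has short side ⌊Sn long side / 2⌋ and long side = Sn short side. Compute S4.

317 × 449 mm

Let S0's short side be w mm. w · w√2 = 2.28 m² = 2,280,000 mm², so w ≈ 1269.7 mm and w√2 ≈ 1795.7 mm → S0 = 1270 × 1796 mm.
S1: ⌊1796/2⌋ × 1270 = 898 × 1270 mm
S2: ⌊1270/2⌋ × 898 = 635 × 898 mm
S3: ⌊898/2⌋ × 635 = 449 × 635 mm
S4: ⌊635/2⌋ × 449 = 317 × 449 mm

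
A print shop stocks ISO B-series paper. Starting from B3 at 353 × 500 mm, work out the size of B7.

88 × 125 mm

B4: ⌊500/2⌋ × 353 = 250 × 353 mm
B5: ⌊353/2⌋ × 250 = 176 × 250 mm
B6: ⌊250/2⌋ × 176 = 125 × 176 mm
B7: ⌊176/2⌋ × 125 = 88 × 125 mm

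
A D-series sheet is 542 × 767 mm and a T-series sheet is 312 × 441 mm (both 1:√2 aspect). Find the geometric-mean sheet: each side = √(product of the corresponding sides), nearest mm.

411 × 582 mm

Short side: √(542 · 312) = √169104 ≈ 411.2 → 411 mm
Long side: √(767 · 441) = √338247 ≈ 581.6 → 582 mm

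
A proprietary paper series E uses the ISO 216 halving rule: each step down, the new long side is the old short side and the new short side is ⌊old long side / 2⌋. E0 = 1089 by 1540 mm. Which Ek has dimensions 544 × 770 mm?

E0: 1089 × 1540 mm
E1: 770 × 1089 mm
E2: 544 × 770 mm
E3: 385 × 544 mm
→ matches E2.

E2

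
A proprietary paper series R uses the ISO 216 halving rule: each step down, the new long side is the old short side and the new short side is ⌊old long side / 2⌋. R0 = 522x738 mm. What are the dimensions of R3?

184 × 261 mm

R1: ⌊738/2⌋ × 522 = 369 × 522 mm
R2: ⌊522/2⌋ × 369 = 261 × 369 mm
R3: ⌊369/2⌋ × 261 = 184 × 261 mm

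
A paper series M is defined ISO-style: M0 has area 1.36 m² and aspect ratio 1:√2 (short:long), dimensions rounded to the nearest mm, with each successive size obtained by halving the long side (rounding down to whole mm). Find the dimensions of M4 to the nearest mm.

Let M0's short side be w mm. w · w√2 = 1.36 m² = 1,360,000 mm², so w ≈ 980.6 mm and w√2 ≈ 1386.8 mm → M0 = 981 × 1387 mm.
M1: ⌊1387/2⌋ × 981 = 693 × 981 mm
M2: ⌊981/2⌋ × 693 = 490 × 693 mm
M3: ⌊693/2⌋ × 490 = 346 × 490 mm
M4: ⌊490/2⌋ × 346 = 245 × 346 mm

245 × 346 mm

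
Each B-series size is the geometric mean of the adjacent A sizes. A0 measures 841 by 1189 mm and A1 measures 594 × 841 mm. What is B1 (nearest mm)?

707 × 1000 mm

Short side: √(841 · 594) = √499554 ≈ 706.8 → 707 mm
Long side: √(1189 · 841) = √999949 ≈ 1000.0 → 1000 mm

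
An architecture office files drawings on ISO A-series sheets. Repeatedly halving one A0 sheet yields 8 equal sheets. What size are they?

8 = 2^3, so 3 halving steps.
A0 → A1 → … → A3 after 3 steps.

A3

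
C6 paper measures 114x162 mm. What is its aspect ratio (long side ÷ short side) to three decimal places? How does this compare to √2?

1.421

162 / 114 = 1.421
ISO 216 targets √2 ≈ 1.414; the +0.007 deviation is from mm rounding.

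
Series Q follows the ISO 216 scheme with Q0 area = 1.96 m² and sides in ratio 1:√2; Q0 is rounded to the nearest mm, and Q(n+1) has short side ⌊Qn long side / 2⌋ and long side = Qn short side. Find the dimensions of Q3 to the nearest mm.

416 × 588 mm

Let Q0's short side be w mm. w · w√2 = 1.96 m² = 1,960,000 mm², so w ≈ 1177.3 mm and w√2 ≈ 1664.9 mm → Q0 = 1177 × 1665 mm.
Q1: ⌊1665/2⌋ × 1177 = 832 × 1177 mm
Q2: ⌊1177/2⌋ × 832 = 588 × 832 mm
Q3: ⌊832/2⌋ × 588 = 416 × 588 mm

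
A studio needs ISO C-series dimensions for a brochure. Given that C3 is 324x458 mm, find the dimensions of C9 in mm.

40 × 57 mm

C4: ⌊458/2⌋ × 324 = 229 × 324 mm
C5: ⌊324/2⌋ × 229 = 162 × 229 mm
C6: ⌊229/2⌋ × 162 = 114 × 162 mm
C7: ⌊162/2⌋ × 114 = 81 × 114 mm
C8: ⌊114/2⌋ × 81 = 57 × 81 mm
C9: ⌊81/2⌋ × 57 = 40 × 57 mm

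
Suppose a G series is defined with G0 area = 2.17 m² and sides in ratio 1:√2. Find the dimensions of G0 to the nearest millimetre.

Let the short side be w mm. Then w · w√2 = 2.17 m² = 2,170,000 mm².
w² = 2,170,000/√2, so w ≈ 1238.7 mm; long side = w√2 ≈ 1751.8 mm.

1239 × 1752 mm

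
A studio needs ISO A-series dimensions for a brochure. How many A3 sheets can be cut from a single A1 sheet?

4

A1 = 594 × 841 mm; A3 = 297 × 420 mm.
Each halving step doubles the count; 2 steps from A1 to A3.
2^2 = 4.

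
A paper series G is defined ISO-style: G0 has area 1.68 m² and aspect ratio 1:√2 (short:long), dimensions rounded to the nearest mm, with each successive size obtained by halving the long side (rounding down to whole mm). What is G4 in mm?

272 × 385 mm

Let G0's short side be w mm. w · w√2 = 1.68 m² = 1,680,000 mm², so w ≈ 1089.9 mm and w√2 ≈ 1541.4 mm → G0 = 1090 × 1541 mm.
G1: ⌊1541/2⌋ × 1090 = 770 × 1090 mm
G2: ⌊1090/2⌋ × 770 = 545 × 770 mm
G3: ⌊770/2⌋ × 545 = 385 × 545 mm
G4: ⌊545/2⌋ × 385 = 272 × 385 mm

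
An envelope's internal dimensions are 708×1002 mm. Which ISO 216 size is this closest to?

B1 (707 × 1000 mm)

Aspect ratio 1002/708 ≈ 1.415 — close to the ISO √2 ≈ 1.414.
In the B-series (B0 = 1000 × 1414 mm): B1 = 707 × 1000 mm.
Off by 3 mm total — nearest standard size.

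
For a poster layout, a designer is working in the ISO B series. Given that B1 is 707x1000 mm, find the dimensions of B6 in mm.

125 × 176 mm

B2: ⌊1000/2⌋ × 707 = 500 × 707 mm
B3: ⌊707/2⌋ × 500 = 353 × 500 mm
B4: ⌊500/2⌋ × 353 = 250 × 353 mm
B5: ⌊353/2⌋ × 250 = 176 × 250 mm
B6: ⌊250/2⌋ × 176 = 125 × 176 mm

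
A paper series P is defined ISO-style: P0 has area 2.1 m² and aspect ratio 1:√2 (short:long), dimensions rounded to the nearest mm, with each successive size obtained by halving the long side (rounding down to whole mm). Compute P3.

Let P0's short side be w mm. w · w√2 = 2.1 m² = 2,100,000 mm², so w ≈ 1218.6 mm and w√2 ≈ 1723.3 mm → P0 = 1219 × 1723 mm.
P1: ⌊1723/2⌋ × 1219 = 861 × 1219 mm
P2: ⌊1219/2⌋ × 861 = 609 × 861 mm
P3: ⌊861/2⌋ × 609 = 430 × 609 mm

430 × 609 mm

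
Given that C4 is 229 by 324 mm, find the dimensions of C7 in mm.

C5: ⌊324/2⌋ × 229 = 162 × 229 mm
C6: ⌊229/2⌋ × 162 = 114 × 162 mm
C7: ⌊162/2⌋ × 114 = 81 × 114 mm

81 × 114 mm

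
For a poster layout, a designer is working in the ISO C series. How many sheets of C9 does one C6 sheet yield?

8

Each ISO step halves the sheet: 1 × C6 → 2 × C7 → 4 × C8 → 8 × C9
From C6 to C9 is 3 halving steps: 2^3 = 8.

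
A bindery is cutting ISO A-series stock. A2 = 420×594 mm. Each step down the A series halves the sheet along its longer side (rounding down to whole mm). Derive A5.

A3: ⌊594/2⌋ × 420 = 297 × 420 mm
A4: ⌊420/2⌋ × 297 = 210 × 297 mm
A5: ⌊297/2⌋ × 210 = 148 × 210 mm

148 × 210 mm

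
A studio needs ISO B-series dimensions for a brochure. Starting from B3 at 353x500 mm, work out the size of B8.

B4: ⌊500/2⌋ × 353 = 250 × 353 mm
B5: ⌊353/2⌋ × 250 = 176 × 250 mm
B6: ⌊250/2⌋ × 176 = 125 × 176 mm
B7: ⌊176/2⌋ × 125 = 88 × 125 mm
B8: ⌊125/2⌋ × 88 = 62 × 88 mm

62 × 88 mm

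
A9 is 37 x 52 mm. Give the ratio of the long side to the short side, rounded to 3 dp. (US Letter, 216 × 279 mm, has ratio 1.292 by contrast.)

1.405

52 / 37 = 1.405
ISO 216 targets √2 ≈ 1.414; the -0.009 deviation is from mm rounding.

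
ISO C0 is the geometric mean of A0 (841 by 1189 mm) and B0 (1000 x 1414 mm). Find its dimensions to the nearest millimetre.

917 × 1297 mm

Short: √(841 · 1000) = √841000 ≈ 917.1 mm.
Long: √(1189 · 1414) = √1681246 ≈ 1296.6 mm.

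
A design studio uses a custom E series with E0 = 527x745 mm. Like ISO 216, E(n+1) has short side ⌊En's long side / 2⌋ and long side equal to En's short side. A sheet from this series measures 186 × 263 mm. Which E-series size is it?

E3

E0: 527 × 745 mm
E1: 372 × 527 mm
E2: 263 × 372 mm
E3: 186 × 263 mm
E4: 131 × 186 mm
→ matches E3.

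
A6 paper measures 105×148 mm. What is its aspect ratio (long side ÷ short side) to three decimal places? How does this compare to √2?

148 / 105 = 1.410
ISO 216 targets √2 ≈ 1.414; the -0.005 deviation is from mm rounding.

1.410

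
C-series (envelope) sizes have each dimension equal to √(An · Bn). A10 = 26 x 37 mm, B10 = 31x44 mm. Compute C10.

Short side: √(26 · 31) = √806 ≈ 28.4 → 28 mm
Long side: √(37 · 44) = √1628 ≈ 40.3 → 40 mm

28 × 40 mm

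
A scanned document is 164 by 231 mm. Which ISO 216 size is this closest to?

C5 (162 × 229 mm)

Aspect ratio 231/164 ≈ 1.409 — close to the ISO √2 ≈ 1.414.
In the C-series (envelope sizes, between A and B): C5 = 162 × 229 mm.
Off by 4 mm total — nearest standard size.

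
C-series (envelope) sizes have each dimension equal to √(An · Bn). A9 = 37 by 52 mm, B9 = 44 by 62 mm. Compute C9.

Short side: √(37 · 44) = √1628 ≈ 40.3 → 40 mm
Long side: √(52 · 62) = √3224 ≈ 56.8 → 57 mm

40 × 57 mm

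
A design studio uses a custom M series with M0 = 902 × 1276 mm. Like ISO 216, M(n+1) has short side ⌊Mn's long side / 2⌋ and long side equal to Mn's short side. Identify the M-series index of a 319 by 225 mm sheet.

M0: 902 × 1276 mm
M1: 638 × 902 mm
M2: 451 × 638 mm
M3: 319 × 451 mm
M4: 225 × 319 mm
M5: 159 × 225 mm
→ matches M4.

M4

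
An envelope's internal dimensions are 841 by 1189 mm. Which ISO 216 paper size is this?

Aspect ratio 1189/841 ≈ 1.414 — close to the ISO √2 ≈ 1.414.
In the A-series (A0 area = 1 m²): A0 = 841 × 1189 mm.

A0 (841 × 1189 mm)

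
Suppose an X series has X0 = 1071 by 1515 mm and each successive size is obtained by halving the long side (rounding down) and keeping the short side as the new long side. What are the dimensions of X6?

133 × 189 mm

X1 = 757 × 1071 mm (from X0 by 1 halving).
X2: ⌊1071/2⌋ × 757 = 535 × 757 mm
X3: ⌊757/2⌋ × 535 = 378 × 535 mm
X4: ⌊535/2⌋ × 378 = 267 × 378 mm
X5: ⌊378/2⌋ × 267 = 189 × 267 mm
X6: ⌊267/2⌋ × 189 = 133 × 189 mm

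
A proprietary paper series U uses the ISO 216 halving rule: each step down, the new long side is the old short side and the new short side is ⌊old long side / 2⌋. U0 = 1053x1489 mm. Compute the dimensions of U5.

186 × 263 mm

U1: ⌊1489/2⌋ × 1053 = 744 × 1053 mm
U2: ⌊1053/2⌋ × 744 = 526 × 744 mm
U3: ⌊744/2⌋ × 526 = 372 × 526 mm
U4: ⌊526/2⌋ × 372 = 263 × 372 mm
U5: ⌊372/2⌋ × 263 = 186 × 263 mm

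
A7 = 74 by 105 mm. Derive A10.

A8: ⌊105/2⌋ × 74 = 52 × 74 mm
A9: ⌊74/2⌋ × 52 = 37 × 52 mm
A10: ⌊52/2⌋ × 37 = 26 × 37 mm

26 × 37 mm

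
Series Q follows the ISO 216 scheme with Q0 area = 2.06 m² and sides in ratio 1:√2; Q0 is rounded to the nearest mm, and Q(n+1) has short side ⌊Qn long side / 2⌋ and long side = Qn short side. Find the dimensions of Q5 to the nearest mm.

Let Q0's short side be w mm. w · w√2 = 2.06 m² = 2,060,000 mm², so w ≈ 1206.9 mm and w√2 ≈ 1706.8 mm → Q0 = 1207 × 1707 mm.
Q1: ⌊1707/2⌋ × 1207 = 853 × 1207 mm
Q2: ⌊1207/2⌋ × 853 = 603 × 853 mm
Q3: ⌊853/2⌋ × 603 = 426 × 603 mm
Q4: ⌊603/2⌋ × 426 = 301 × 426 mm
Q5: ⌊426/2⌋ × 301 = 213 × 301 mm

213 × 301 mm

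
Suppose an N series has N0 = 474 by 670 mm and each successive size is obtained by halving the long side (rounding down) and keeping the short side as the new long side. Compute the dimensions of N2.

N1: ⌊670/2⌋ × 474 = 335 × 474 mm
N2: ⌊474/2⌋ × 335 = 237 × 335 mm

237 × 335 mm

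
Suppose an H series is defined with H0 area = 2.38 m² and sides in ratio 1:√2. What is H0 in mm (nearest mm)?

Let the short side be w mm. Then w · w√2 = 2.38 m² = 2,380,000 mm².
w² = 2,380,000/√2, so w ≈ 1297.3 mm; long side = w√2 ≈ 1834.6 mm.

1297 × 1835 mm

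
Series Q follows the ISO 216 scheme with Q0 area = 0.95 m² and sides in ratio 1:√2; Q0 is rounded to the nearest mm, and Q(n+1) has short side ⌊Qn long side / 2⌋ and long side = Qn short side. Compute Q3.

289 × 410 mm

Let Q0's short side be w mm. w · w√2 = 0.95 m² = 950,000 mm², so w ≈ 819.6 mm and w√2 ≈ 1159.1 mm → Q0 = 820 × 1159 mm.
Q1: ⌊1159/2⌋ × 820 = 579 × 820 mm
Q2: ⌊820/2⌋ × 579 = 410 × 579 mm
Q3: ⌊579/2⌋ × 410 = 289 × 410 mm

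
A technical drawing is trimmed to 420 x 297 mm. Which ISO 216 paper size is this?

A3 (297 × 420 mm)

Aspect ratio 420/297 ≈ 1.414 — close to the ISO √2 ≈ 1.414.
In the A-series (A0 area = 1 m²): A3 = 297 × 420 mm.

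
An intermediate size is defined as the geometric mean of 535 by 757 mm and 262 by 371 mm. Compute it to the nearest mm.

Short side: √(535 · 262) = √140170 ≈ 374.4 → 374 mm
Long side: √(757 · 371) = √280847 ≈ 529.9 → 530 mm

374 × 530 mm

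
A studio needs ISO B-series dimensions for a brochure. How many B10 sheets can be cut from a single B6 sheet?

16

Each ISO step halves the sheet: 1 × B6 → 2 × B7 → 4 × B8 → 8 × B9 → …
From B6 to B10 is 4 halving steps: 2^4 = 16.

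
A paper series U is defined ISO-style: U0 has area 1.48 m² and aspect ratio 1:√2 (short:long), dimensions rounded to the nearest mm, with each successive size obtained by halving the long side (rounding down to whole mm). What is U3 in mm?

Let U0's short side be w mm. w · w√2 = 1.48 m² = 1,480,000 mm², so w ≈ 1023.0 mm and w√2 ≈ 1446.7 mm → U0 = 1023 × 1447 mm.
U1: ⌊1447/2⌋ × 1023 = 723 × 1023 mm
U2: ⌊1023/2⌋ × 723 = 511 × 723 mm
U3: ⌊723/2⌋ × 511 = 361 × 511 mm

361 × 511 mm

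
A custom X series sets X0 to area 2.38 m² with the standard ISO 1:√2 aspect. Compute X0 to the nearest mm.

Let the short side be w mm. Then w · w√2 = 2.38 m² = 2,380,000 mm².
w² = 2,380,000/√2, so w ≈ 1297.3 mm; long side = w√2 ≈ 1834.6 mm.

1297 × 1835 mm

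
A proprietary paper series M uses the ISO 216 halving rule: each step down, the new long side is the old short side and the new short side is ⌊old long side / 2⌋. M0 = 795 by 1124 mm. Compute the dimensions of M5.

M1: ⌊1124/2⌋ × 795 = 562 × 795 mm
M2: ⌊795/2⌋ × 562 = 397 × 562 mm
M3: ⌊562/2⌋ × 397 = 281 × 397 mm
M4: ⌊397/2⌋ × 281 = 198 × 281 mm
M5: ⌊281/2⌋ × 198 = 140 × 198 mm

140 × 198 mm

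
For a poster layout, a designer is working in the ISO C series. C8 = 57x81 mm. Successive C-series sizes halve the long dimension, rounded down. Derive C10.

C9: ⌊81/2⌋ × 57 = 40 × 57 mm
C10: ⌊57/2⌋ × 40 = 28 × 40 mm

28 × 40 mm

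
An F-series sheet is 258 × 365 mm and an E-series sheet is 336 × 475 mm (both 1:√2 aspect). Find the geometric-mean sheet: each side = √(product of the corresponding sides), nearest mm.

Short side: √(258 · 336) = √86688 ≈ 294.4 → 294 mm
Long side: √(365 · 475) = √173375 ≈ 416.4 → 416 mm

294 × 416 mm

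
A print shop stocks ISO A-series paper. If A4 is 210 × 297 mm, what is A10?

26 × 37 mm

A5: ⌊297/2⌋ × 210 = 148 × 210 mm
A6: ⌊210/2⌋ × 148 = 105 × 148 mm
A7: ⌊148/2⌋ × 105 = 74 × 105 mm
A8: ⌊105/2⌋ × 74 = 52 × 74 mm
A9: ⌊74/2⌋ × 52 = 37 × 52 mm
A10: ⌊52/2⌋ × 37 = 26 × 37 mm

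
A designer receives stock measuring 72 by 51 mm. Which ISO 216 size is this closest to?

A8 (52 × 74 mm)

Aspect ratio 72/51 ≈ 1.412 — close to the ISO √2 ≈ 1.414.
In the A-series (A0 area = 1 m²): A8 = 52 × 74 mm.
Off by 3 mm total — nearest standard size.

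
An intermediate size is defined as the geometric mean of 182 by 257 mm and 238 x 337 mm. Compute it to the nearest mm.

Short side: √(182 · 238) = √43316 ≈ 208.1 → 208 mm
Long side: √(257 · 337) = √86609 ≈ 294.3 → 294 mm

208 × 294 mm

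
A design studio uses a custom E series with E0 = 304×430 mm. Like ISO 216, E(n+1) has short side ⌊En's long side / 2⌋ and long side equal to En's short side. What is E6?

E1 = 215 × 304 mm (from E0 by 1 halving).
E2: ⌊304/2⌋ × 215 = 152 × 215 mm
E3: ⌊215/2⌋ × 152 = 107 × 152 mm
E4: ⌊152/2⌋ × 107 = 76 × 107 mm
E5: ⌊107/2⌋ × 76 = 53 × 76 mm
E6: ⌊76/2⌋ × 53 = 38 × 53 mm

38 × 53 mm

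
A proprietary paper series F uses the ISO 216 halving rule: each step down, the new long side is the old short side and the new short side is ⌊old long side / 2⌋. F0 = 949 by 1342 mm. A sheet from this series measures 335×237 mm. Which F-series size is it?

F4

F0: 949 × 1342 mm
F1: 671 × 949 mm
F2: 474 × 671 mm
F3: 335 × 474 mm
F4: 237 × 335 mm
F5: 167 × 237 mm
→ matches F4.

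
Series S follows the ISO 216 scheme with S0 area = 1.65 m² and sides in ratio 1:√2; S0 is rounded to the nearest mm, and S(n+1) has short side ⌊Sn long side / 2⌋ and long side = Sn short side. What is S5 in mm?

Let S0's short side be w mm. w · w√2 = 1.65 m² = 1,650,000 mm², so w ≈ 1080.2 mm and w√2 ≈ 1527.6 mm → S0 = 1080 × 1528 mm.
S1: ⌊1528/2⌋ × 1080 = 764 × 1080 mm
S2: ⌊1080/2⌋ × 764 = 540 × 764 mm
S3: ⌊764/2⌋ × 540 = 382 × 540 mm
S4: ⌊540/2⌋ × 382 = 270 × 382 mm
S5: ⌊382/2⌋ × 270 = 191 × 270 mm

191 × 270 mm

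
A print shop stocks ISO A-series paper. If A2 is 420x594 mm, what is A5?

148 × 210 mm

A3: ⌊594/2⌋ × 420 = 297 × 420 mm
A4: ⌊420/2⌋ × 297 = 210 × 297 mm
A5: ⌊297/2⌋ × 210 = 148 × 210 mm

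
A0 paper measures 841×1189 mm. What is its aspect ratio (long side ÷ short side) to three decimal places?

1189 / 841 = 1.414
Matches √2 ≈ 1.414 — the ISO 216 defining ratio.

1.414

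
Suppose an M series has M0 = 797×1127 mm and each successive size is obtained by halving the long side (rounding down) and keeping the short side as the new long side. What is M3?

281 × 398 mm

M1: ⌊1127/2⌋ × 797 = 563 × 797 mm
M2: ⌊797/2⌋ × 563 = 398 × 563 mm
M3: ⌊563/2⌋ × 398 = 281 × 398 mm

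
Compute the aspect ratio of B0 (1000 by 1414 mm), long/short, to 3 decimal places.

1414 / 1000 = 1.414
Matches √2 ≈ 1.414 — the ISO 216 defining ratio.

1.414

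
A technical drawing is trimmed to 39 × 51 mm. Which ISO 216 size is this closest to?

A9 (37 × 52 mm)

Aspect ratio 51/39 ≈ 1.308 (ISO target is √2 ≈ 1.414).
In the A-series (A0 area = 1 m²): A9 = 37 × 52 mm.
Off by 3 mm total — nearest standard size.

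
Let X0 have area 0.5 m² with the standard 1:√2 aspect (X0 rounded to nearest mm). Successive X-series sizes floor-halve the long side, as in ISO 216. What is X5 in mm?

Let X0's short side be w mm. w · w√2 = 0.5 m² = 500,000 mm², so w ≈ 594.6 mm and w√2 ≈ 840.9 mm → X0 = 595 × 841 mm.
X1: ⌊841/2⌋ × 595 = 420 × 595 mm
X2: ⌊595/2⌋ × 420 = 297 × 420 mm
X3: ⌊420/2⌋ × 297 = 210 × 297 mm
X4: ⌊297/2⌋ × 210 = 148 × 210 mm
X5: ⌊210/2⌋ × 148 = 105 × 148 mm

105 × 148 mm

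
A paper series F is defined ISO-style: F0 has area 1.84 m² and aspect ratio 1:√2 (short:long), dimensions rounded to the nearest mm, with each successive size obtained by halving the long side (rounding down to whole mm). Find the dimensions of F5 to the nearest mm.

Let F0's short side be w mm. w · w√2 = 1.84 m² = 1,840,000 mm², so w ≈ 1140.6 mm and w√2 ≈ 1613.1 mm → F0 = 1141 × 1613 mm.
F1: ⌊1613/2⌋ × 1141 = 806 × 1141 mm
F2: ⌊1141/2⌋ × 806 = 570 × 806 mm
F3: ⌊806/2⌋ × 570 = 403 × 570 mm
F4: ⌊570/2⌋ × 403 = 285 × 403 mm
F5: ⌊403/2⌋ × 285 = 201 × 285 mm

201 × 285 mm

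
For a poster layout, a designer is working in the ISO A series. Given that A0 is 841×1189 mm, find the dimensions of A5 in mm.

A1: ⌊1189/2⌋ × 841 = 594 × 841 mm
A2: ⌊841/2⌋ × 594 = 420 × 594 mm
A3: ⌊594/2⌋ × 420 = 297 × 420 mm
A4: ⌊420/2⌋ × 297 = 210 × 297 mm
A5: ⌊297/2⌋ × 210 = 148 × 210 mm

148 × 210 mm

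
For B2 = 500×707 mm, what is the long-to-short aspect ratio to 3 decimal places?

1.414

707 / 500 = 1.414
Matches √2 ≈ 1.414 — the ISO 216 defining ratio.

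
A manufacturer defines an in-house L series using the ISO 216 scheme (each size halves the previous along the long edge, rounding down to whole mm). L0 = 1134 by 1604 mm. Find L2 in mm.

L1: ⌊1604/2⌋ × 1134 = 802 × 1134 mm
L2: ⌊1134/2⌋ × 802 = 567 × 802 mm

567 × 802 mm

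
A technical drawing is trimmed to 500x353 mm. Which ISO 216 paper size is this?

B3 (353 × 500 mm)

Aspect ratio 500/353 ≈ 1.416 — close to the ISO √2 ≈ 1.414.
In the B-series (B0 = 1000 × 1414 mm): B3 = 353 × 500 mm.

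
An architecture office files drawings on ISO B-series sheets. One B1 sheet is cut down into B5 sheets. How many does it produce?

16

Each ISO step halves the sheet: 1 × B1 → 2 × B2 → 4 × B3 → 8 × B4 → …
From B1 to B5 is 4 halving steps: 2^4 = 16.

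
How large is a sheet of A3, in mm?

A0 = 841 × 1189 mm (A0 has area 1 m², aspect 1:√2).
A1: ⌊1189/2⌋ × 841 = 594 × 841 mm
A2: ⌊841/2⌋ × 594 = 420 × 594 mm
A3: ⌊594/2⌋ × 420 = 297 × 420 mm

297 × 420 mm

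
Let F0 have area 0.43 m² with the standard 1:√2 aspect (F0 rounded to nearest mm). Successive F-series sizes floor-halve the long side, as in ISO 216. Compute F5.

Let F0's short side be w mm. w · w√2 = 0.43 m² = 430,000 mm², so w ≈ 551.4 mm and w√2 ≈ 779.8 mm → F0 = 551 × 780 mm.
F1: ⌊780/2⌋ × 551 = 390 × 551 mm
F2: ⌊551/2⌋ × 390 = 275 × 390 mm
F3: ⌊390/2⌋ × 275 = 195 × 275 mm
F4: ⌊275/2⌋ × 195 = 137 × 195 mm
F5: ⌊195/2⌋ × 137 = 97 × 137 mm

97 × 137 mm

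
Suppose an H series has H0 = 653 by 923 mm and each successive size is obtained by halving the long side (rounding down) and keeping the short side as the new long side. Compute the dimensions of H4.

H1: ⌊923/2⌋ × 653 = 461 × 653 mm
H2: ⌊653/2⌋ × 461 = 326 × 461 mm
H3: ⌊461/2⌋ × 326 = 230 × 326 mm
H4: ⌊326/2⌋ × 230 = 163 × 230 mm

163 × 230 mm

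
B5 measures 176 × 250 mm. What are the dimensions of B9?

44 × 62 mm

B6: ⌊250/2⌋ × 176 = 125 × 176 mm
B7: ⌊176/2⌋ × 125 = 88 × 125 mm
B8: ⌊125/2⌋ × 88 = 62 × 88 mm
B9: ⌊88/2⌋ × 62 = 44 × 62 mm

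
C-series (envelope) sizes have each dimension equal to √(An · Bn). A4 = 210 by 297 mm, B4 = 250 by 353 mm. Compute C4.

229 × 324 mm

Short side: √(210 · 250) = √52500 ≈ 229.1 → 229 mm
Long side: √(297 · 353) = √104841 ≈ 323.8 → 324 mm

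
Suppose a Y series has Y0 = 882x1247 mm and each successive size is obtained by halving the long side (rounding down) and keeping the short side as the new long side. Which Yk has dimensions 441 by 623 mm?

Y2

Y0: 882 × 1247 mm
Y1: 623 × 882 mm
Y2: 441 × 623 mm
Y3: 311 × 441 mm
→ matches Y2.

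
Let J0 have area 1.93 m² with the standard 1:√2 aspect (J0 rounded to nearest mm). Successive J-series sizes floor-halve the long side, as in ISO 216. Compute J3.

413 × 584 mm

Let J0's short side be w mm. w · w√2 = 1.93 m² = 1,930,000 mm², so w ≈ 1168.2 mm and w√2 ≈ 1652.1 mm → J0 = 1168 × 1652 mm.
J1: ⌊1652/2⌋ × 1168 = 826 × 1168 mm
J2: ⌊1168/2⌋ × 826 = 584 × 826 mm
J3: ⌊826/2⌋ × 584 = 413 × 584 mm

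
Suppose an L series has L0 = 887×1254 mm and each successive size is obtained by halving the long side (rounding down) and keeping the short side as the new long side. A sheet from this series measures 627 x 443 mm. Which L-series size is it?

L0: 887 × 1254 mm
L1: 627 × 887 mm
L2: 443 × 627 mm
L3: 313 × 443 mm
→ matches L2.

L2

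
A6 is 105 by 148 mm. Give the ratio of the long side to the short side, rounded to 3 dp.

1.410

148 / 105 = 1.410
ISO 216 targets √2 ≈ 1.414; the -0.005 deviation is from mm rounding.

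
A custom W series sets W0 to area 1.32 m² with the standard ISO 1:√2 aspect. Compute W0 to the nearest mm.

966 × 1366 mm

Let the short side be w mm. Then w · w√2 = 1.32 m² = 1,320,000 mm².
w² = 1,320,000/√2, so w ≈ 966.1 mm; long side = w√2 ≈ 1366.3 mm.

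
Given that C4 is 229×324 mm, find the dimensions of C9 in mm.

40 × 57 mm

C5: ⌊324/2⌋ × 229 = 162 × 229 mm
C6: ⌊229/2⌋ × 162 = 114 × 162 mm
C7: ⌊162/2⌋ × 114 = 81 × 114 mm
C8: ⌊114/2⌋ × 81 = 57 × 81 mm
C9: ⌊81/2⌋ × 57 = 40 × 57 mm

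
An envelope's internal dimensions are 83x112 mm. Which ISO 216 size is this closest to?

C7 (81 × 114 mm)

Aspect ratio 112/83 ≈ 1.349 (ISO target is √2 ≈ 1.414).
In the C-series (envelope sizes, between A and B): C7 = 81 × 114 mm.
Off by 4 mm total — nearest standard size.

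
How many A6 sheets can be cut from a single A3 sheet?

Each ISO step halves the sheet: 1 × A3 → 2 × A4 → 4 × A5 → 8 × A6
From A3 to A6 is 3 halving steps: 2^3 = 8.

8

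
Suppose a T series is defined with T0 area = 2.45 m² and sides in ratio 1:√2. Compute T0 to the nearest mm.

Let the short side be w mm. Then w · w√2 = 2.45 m² = 2,450,000 mm².
w² = 2,450,000/√2, so w ≈ 1316.2 mm; long side = w√2 ≈ 1861.4 mm.

1316 × 1861 mm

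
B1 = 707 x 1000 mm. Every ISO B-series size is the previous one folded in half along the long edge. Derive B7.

B2: ⌊1000/2⌋ × 707 = 500 × 707 mm
B3: ⌊707/2⌋ × 500 = 353 × 500 mm
B4: ⌊500/2⌋ × 353 = 250 × 353 mm
B5: ⌊353/2⌋ × 250 = 176 × 250 mm
B6: ⌊250/2⌋ × 176 = 125 × 176 mm
B7: ⌊176/2⌋ × 125 = 88 × 125 mm

88 × 125 mm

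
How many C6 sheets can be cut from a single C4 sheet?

4

C4 = 229 × 324 mm; C6 = 114 × 162 mm.
Each halving step doubles the count; 2 steps from C4 to C6.
2^2 = 4.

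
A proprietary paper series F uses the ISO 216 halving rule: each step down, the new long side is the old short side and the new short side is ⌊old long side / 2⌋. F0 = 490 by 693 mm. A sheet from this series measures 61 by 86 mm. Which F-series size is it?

F6

F0: 490 × 693 mm
F1: 346 × 490 mm
F2: 245 × 346 mm
F3: 173 × 245 mm
F4: 122 × 173 mm
F5: 86 × 122 mm
F6: 61 × 86 mm
F7: 43 × 61 mm
→ matches F6.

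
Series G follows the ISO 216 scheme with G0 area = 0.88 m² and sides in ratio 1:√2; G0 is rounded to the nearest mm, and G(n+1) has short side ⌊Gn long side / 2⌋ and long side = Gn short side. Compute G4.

Let G0's short side be w mm. w · w√2 = 0.88 m² = 880,000 mm², so w ≈ 788.8 mm and w√2 ≈ 1115.6 mm → G0 = 789 × 1116 mm.
G1: ⌊1116/2⌋ × 789 = 558 × 789 mm
G2: ⌊789/2⌋ × 558 = 394 × 558 mm
G3: ⌊558/2⌋ × 394 = 279 × 394 mm
G4: ⌊394/2⌋ × 279 = 197 × 279 mm

197 × 279 mm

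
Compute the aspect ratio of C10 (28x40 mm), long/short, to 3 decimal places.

40 / 28 = 1.429
ISO 216 targets √2 ≈ 1.414; the +0.014 deviation is from mm rounding.

1.429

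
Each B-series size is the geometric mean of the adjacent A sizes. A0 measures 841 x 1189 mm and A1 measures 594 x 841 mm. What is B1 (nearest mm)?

707 × 1000 mm

Short side: √(841 · 594) = √499554 ≈ 706.8 → 707 mm
Long side: √(1189 · 841) = √999949 ≈ 1000.0 → 1000 mm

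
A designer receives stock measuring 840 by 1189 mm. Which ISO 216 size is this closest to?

A0 (841 × 1189 mm)

Aspect ratio 1189/840 ≈ 1.415 — close to the ISO √2 ≈ 1.414.
In the A-series (A0 area = 1 m²): A0 = 841 × 1189 mm.
Off by 1 mm total — nearest standard size.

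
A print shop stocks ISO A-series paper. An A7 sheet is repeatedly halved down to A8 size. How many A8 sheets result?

A7 = 74 × 105 mm; A8 = 52 × 74 mm.
Each halving step doubles the count; 1 step from A7 to A8.
2^1 = 2.

2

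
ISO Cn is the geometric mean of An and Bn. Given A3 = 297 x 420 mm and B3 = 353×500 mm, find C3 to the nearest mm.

324 × 458 mm

Short side: √(297 · 353) = √104841 ≈ 323.8 → 324 mm
Long side: √(420 · 500) = √210000 ≈ 458.3 → 458 mm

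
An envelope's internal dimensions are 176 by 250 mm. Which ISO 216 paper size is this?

B5 (176 × 250 mm)

Aspect ratio 250/176 ≈ 1.420 — close to the ISO √2 ≈ 1.414.
In the B-series (B0 = 1000 × 1414 mm): B5 = 176 × 250 mm.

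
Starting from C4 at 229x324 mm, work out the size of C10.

C5: ⌊324/2⌋ × 229 = 162 × 229 mm
C6: ⌊229/2⌋ × 162 = 114 × 162 mm
C7: ⌊162/2⌋ × 114 = 81 × 114 mm
C8: ⌊114/2⌋ × 81 = 57 × 81 mm
C9: ⌊81/2⌋ × 57 = 40 × 57 mm
C10: ⌊57/2⌋ × 40 = 28 × 40 mm

28 × 40 mm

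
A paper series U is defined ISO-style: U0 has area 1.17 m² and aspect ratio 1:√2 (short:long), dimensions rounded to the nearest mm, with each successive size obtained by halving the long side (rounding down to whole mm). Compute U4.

227 × 321 mm

Let U0's short side be w mm. w · w√2 = 1.17 m² = 1,170,000 mm², so w ≈ 909.6 mm and w√2 ≈ 1286.3 mm → U0 = 910 × 1286 mm.
U1: ⌊1286/2⌋ × 910 = 643 × 910 mm
U2: ⌊910/2⌋ × 643 = 455 × 643 mm
U3: ⌊643/2⌋ × 455 = 321 × 455 mm
U4: ⌊455/2⌋ × 321 = 227 × 321 mm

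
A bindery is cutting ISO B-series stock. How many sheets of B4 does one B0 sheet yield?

16

B0 = 1000 × 1414 mm; B4 = 250 × 353 mm.
Each halving step doubles the count; 4 steps from B0 to B4.
2^4 = 16.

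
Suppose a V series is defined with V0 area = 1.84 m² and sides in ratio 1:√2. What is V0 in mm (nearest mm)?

1141 × 1613 mm

Let the short side be w mm. Then w · w√2 = 1.84 m² = 1,840,000 mm².
w² = 1,840,000/√2, so w ≈ 1140.6 mm; long side = w√2 ≈ 1613.1 mm.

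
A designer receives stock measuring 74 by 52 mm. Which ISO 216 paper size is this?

A8 (52 × 74 mm)

Aspect ratio 74/52 ≈ 1.423 — close to the ISO √2 ≈ 1.414.
In the A-series (A0 area = 1 m²): A8 = 52 × 74 mm.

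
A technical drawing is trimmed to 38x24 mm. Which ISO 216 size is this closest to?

Aspect ratio 38/24 ≈ 1.583 (ISO target is √2 ≈ 1.414).
In the A-series (A0 area = 1 m²): A10 = 26 × 37 mm.
Off by 3 mm total — nearest standard size.

A10 (26 × 37 mm)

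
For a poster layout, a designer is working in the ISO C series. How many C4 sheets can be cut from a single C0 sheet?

Each ISO step halves the sheet: 1 × C0 → 2 × C1 → 4 × C2 → 8 × C3 → …
From C0 to C4 is 4 halving steps: 2^4 = 16.

16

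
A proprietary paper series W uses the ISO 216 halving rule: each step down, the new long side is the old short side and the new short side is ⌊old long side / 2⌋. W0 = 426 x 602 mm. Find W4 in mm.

W1: ⌊602/2⌋ × 426 = 301 × 426 mm
W2: ⌊426/2⌋ × 301 = 213 × 301 mm
W3: ⌊301/2⌋ × 213 = 150 × 213 mm
W4: ⌊213/2⌋ × 150 = 106 × 150 mm

106 × 150 mm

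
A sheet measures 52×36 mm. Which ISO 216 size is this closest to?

A9 (37 × 52 mm)

Aspect ratio 52/36 ≈ 1.444 (ISO target is √2 ≈ 1.414).
In the A-series (A0 area = 1 m²): A9 = 37 × 52 mm.
Off by 1 mm total — nearest standard size.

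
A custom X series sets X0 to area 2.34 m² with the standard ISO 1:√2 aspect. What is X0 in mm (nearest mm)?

1286 × 1819 mm

Let the short side be w mm. Then w · w√2 = 2.34 m² = 2,340,000 mm².
w² = 2,340,000/√2, so w ≈ 1286.3 mm; long side = w√2 ≈ 1819.1 mm.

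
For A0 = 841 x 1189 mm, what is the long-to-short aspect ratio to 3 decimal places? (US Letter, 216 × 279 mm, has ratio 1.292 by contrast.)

1189 / 841 = 1.414
Matches √2 ≈ 1.414 — the ISO 216 defining ratio.

1.414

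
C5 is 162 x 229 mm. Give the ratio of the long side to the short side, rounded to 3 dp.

229 / 162 = 1.414
Matches √2 ≈ 1.414 — the ISO 216 defining ratio.

1.414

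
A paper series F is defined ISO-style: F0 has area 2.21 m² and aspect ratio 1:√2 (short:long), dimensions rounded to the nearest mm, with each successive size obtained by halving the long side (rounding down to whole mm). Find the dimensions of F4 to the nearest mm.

312 × 442 mm

Let F0's short side be w mm. w · w√2 = 2.21 m² = 2,210,000 mm², so w ≈ 1250.1 mm and w√2 ≈ 1767.9 mm → F0 = 1250 × 1768 mm.
F1: ⌊1768/2⌋ × 1250 = 884 × 1250 mm
F2: ⌊1250/2⌋ × 884 = 625 × 884 mm
F3: ⌊884/2⌋ × 625 = 442 × 625 mm
F4: ⌊625/2⌋ × 442 = 312 × 442 mm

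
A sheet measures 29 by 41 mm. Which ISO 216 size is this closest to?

Aspect ratio 41/29 ≈ 1.414 — close to the ISO √2 ≈ 1.414.
In the C-series (envelope sizes, between A and B): C10 = 28 × 40 mm.
Off by 2 mm total — nearest standard size.

C10 (28 × 40 mm)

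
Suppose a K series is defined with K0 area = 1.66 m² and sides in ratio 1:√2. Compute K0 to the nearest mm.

Let the short side be w mm. Then w · w√2 = 1.66 m² = 1,660,000 mm².
w² = 1,660,000/√2, so w ≈ 1083.4 mm; long side = w√2 ≈ 1532.2 mm.

1083 × 1532 mm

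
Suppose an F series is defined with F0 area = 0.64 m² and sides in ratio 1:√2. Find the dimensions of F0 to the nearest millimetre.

673 × 951 mm

Let the short side be w mm. Then w · w√2 = 0.64 m² = 640,000 mm².
w² = 640,000/√2, so w ≈ 672.7 mm; long side = w√2 ≈ 951.4 mm.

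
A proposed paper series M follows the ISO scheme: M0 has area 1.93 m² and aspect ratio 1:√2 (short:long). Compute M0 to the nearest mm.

Let the short side be w mm. Then w · w√2 = 1.93 m² = 1,930,000 mm².
w² = 1,930,000/√2, so w ≈ 1168.2 mm; long side = w√2 ≈ 1652.1 mm.

1168 × 1652 mm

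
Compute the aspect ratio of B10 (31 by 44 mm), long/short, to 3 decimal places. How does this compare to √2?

1.419

44 / 31 = 1.419
ISO 216 targets √2 ≈ 1.414; the +0.005 deviation is from mm rounding.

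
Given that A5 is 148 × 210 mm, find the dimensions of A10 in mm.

A6: ⌊210/2⌋ × 148 = 105 × 148 mm
A7: ⌊148/2⌋ × 105 = 74 × 105 mm
A8: ⌊105/2⌋ × 74 = 52 × 74 mm
A9: ⌊74/2⌋ × 52 = 37 × 52 mm
A10: ⌊52/2⌋ × 37 = 26 × 37 mm

26 × 37 mm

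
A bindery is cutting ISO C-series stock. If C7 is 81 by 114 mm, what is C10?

28 × 40 mm

C8: ⌊114/2⌋ × 81 = 57 × 81 mm
C9: ⌊81/2⌋ × 57 = 40 × 57 mm
C10: ⌊57/2⌋ × 40 = 28 × 40 mm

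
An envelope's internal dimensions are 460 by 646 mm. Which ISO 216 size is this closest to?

C2 (458 × 648 mm)

Aspect ratio 646/460 ≈ 1.404 — close to the ISO √2 ≈ 1.414.
In the C-series (envelope sizes, between A and B): C2 = 458 × 648 mm.
Off by 4 mm total — nearest standard size.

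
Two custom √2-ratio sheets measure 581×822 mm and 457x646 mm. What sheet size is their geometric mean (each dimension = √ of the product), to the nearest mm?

Short side: √(581 · 457) = √265517 ≈ 515.3 → 515 mm
Long side: √(822 · 646) = √531012 ≈ 728.7 → 729 mm

515 × 729 mm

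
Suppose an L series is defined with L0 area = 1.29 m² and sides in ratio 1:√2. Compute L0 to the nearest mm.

Let the short side be w mm. Then w · w√2 = 1.29 m² = 1,290,000 mm².
w² = 1,290,000/√2, so w ≈ 955.1 mm; long side = w√2 ≈ 1350.7 mm.

955 × 1351 mm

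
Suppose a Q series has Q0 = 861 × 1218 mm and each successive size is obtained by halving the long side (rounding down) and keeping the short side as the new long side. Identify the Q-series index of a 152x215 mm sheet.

Q0: 861 × 1218 mm
Q1: 609 × 861 mm
Q2: 430 × 609 mm
Q3: 304 × 430 mm
Q4: 215 × 304 mm
Q5: 152 × 215 mm
Q6: 107 × 152 mm
→ matches Q5.

Q5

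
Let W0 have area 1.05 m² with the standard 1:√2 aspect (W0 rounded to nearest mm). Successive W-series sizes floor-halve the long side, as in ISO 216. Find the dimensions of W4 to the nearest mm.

215 × 304 mm

Let W0's short side be w mm. w · w√2 = 1.05 m² = 1,050,000 mm², so w ≈ 861.7 mm and w√2 ≈ 1218.6 mm → W0 = 862 × 1219 mm.
W1: ⌊1219/2⌋ × 862 = 609 × 862 mm
W2: ⌊862/2⌋ × 609 = 431 × 609 mm
W3: ⌊609/2⌋ × 431 = 304 × 431 mm
W4: ⌊431/2⌋ × 304 = 215 × 304 mm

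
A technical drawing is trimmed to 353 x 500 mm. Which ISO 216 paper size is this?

Aspect ratio 500/353 ≈ 1.416 — close to the ISO √2 ≈ 1.414.
In the B-series (B0 = 1000 × 1414 mm): B3 = 353 × 500 mm.

B3 (353 × 500 mm)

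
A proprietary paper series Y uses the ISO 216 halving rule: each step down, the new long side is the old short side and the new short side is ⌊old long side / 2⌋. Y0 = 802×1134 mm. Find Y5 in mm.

Y1: ⌊1134/2⌋ × 802 = 567 × 802 mm
Y2: ⌊802/2⌋ × 567 = 401 × 567 mm
Y3: ⌊567/2⌋ × 401 = 283 × 401 mm
Y4: ⌊401/2⌋ × 283 = 200 × 283 mm
Y5: ⌊283/2⌋ × 200 = 141 × 200 mm

141 × 200 mm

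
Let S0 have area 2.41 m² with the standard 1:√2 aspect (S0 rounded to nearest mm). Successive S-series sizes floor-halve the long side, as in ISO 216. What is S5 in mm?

Let S0's short side be w mm. w · w√2 = 2.41 m² = 2,410,000 mm², so w ≈ 1305.4 mm and w√2 ≈ 1846.1 mm → S0 = 1305 × 1846 mm.
S1: ⌊1846/2⌋ × 1305 = 923 × 1305 mm
S2: ⌊1305/2⌋ × 923 = 652 × 923 mm
S3: ⌊923/2⌋ × 652 = 461 × 652 mm
S4: ⌊652/2⌋ × 461 = 326 × 461 mm
S5: ⌊461/2⌋ × 326 = 230 × 326 mm

230 × 326 mm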